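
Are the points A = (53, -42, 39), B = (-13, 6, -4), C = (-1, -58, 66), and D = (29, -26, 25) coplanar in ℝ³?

The four points are coplanar iff the 3×3 determinant with rows AB, AC, AD is zero.
Rows: (-66, 48, -43), (-54, -16, 27), (-24, 16, -14).
Expanding along the first row: (-66)(-208) − (48)(1404) + (-43)(-1248) = 0.
Zero determinant ⇒ coplanar.

Yes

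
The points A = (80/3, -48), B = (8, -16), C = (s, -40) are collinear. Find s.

22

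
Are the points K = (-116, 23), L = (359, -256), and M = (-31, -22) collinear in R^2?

No

KL = (475, -279), KM = (85, -45).
Twice the signed area of △KLM is (475)(-45) − (-279)(85) = 2340.
The area is nonzero, so the three points are not collinear.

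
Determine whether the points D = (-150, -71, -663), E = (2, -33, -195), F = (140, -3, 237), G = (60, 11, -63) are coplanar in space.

A normal to the plane through D, E, F is n = DE × DF = (2376, -1080, -684).
The plane has equation n·P = 173772. For G: n·G = 173772.
Equal, so G lies in the plane and all four are coplanar.

Yes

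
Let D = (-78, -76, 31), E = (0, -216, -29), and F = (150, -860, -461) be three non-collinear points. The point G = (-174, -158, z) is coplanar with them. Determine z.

-110

The plane through D, E, F has equation 21840x + 24696y − 29232z = -4486608.
Substituting G: (-29232)z + (-7702128) = -4486608, so z = -110.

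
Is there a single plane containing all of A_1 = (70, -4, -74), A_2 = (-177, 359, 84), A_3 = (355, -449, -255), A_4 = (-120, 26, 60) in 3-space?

The four points are coplanar iff the 3×3 determinant with rows A_1A_2, A_1A_3, A_1A_4 is zero.
Rows: (-247, 363, 158), (285, -445, -181), (-190, 30, 134).
Expanding along the first row: (-247)(-54200) − (363)(3800) + (158)(-76000) = 0.
Zero determinant ⇒ coplanar.

Yes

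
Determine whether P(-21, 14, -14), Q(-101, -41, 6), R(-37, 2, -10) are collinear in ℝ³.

No

PQ = (-80, -55, 20), PR = (-16, -12, 4).
PQ × PR = (20, 0, 80).
The cross product is nonzero, so the points do not lie on one line.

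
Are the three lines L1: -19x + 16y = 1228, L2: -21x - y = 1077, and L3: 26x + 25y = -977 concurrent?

Yes

Lines aᵢx + bᵢy = cᵢ with pairwise distinct directions are concurrent exactly when det[aᵢ bᵢ cᵢ] = 0.
Here the determinant is 0.
It vanishes, so the lines are concurrent at (-52, 15).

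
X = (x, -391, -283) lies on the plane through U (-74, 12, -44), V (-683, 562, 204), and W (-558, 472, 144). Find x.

447

Coplanarity requires UV · (UW × UX) = 0.
UV = (-609, 550, 248), UW = (-484, 460, 188); the triple product is linear in x with coefficient -10680 and constant term 4773960.
Setting it to zero: x = 447.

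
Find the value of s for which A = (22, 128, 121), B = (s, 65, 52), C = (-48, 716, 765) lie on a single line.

Direction AC = (-70, 588, 644). From the y-coordinate of B, the parameter along the line is τ = (65 − 128)/588 = -3/28.
Then s = 22 + (-3/28)·(-70) = 59/2.

59/2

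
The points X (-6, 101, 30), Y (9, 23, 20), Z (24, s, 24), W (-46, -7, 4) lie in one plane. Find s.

29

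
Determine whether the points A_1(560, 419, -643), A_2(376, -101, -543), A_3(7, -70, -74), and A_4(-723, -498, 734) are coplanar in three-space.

The four points are coplanar iff the 3×3 determinant with rows A_1A_2, A_1A_3, A_1A_4 is zero.
Rows: (-184, -520, 100), (-553, -489, 569), (-1283, -917, 1377).
Expanding along the first row: (-184)(-151580) − (-520)(-31454) + (100)(-120286) = -493960.
Nonzero ⇒ not coplanar.

No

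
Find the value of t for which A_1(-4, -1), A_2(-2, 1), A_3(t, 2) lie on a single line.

-1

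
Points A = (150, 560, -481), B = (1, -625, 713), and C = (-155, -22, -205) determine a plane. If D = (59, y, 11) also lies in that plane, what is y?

A normal to the plane is n = AB × AC = (367848, -323046, -274707).
D lies in the plane iff n · AD = 0.
This gives (-323046)y + (12275748) = 0, so y = 38.

38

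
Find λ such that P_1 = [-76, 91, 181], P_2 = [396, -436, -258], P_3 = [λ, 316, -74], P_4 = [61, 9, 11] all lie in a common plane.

Normal to plane P_1P_2P_4: n = (53592, 20097, 33495); plane equation n·P = 3818430.
Requiring n·P_3 = 3818430: (53592)λ + (3872022) = 3818430.
So λ = -1.

-1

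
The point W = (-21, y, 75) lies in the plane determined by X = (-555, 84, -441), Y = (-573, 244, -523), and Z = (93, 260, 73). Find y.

4

The plane through X, Y, Z has equation 96672x − 43884y − 106848z = -10219248.
Substituting W: (-43884)y + (-10043712) = -10219248, so y = 4.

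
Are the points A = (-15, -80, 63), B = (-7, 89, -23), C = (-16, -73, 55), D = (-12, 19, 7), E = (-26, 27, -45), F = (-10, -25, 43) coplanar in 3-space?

The plane through A, B, C has normal n = AB × AC = (-750, 150, 225) and equation n·P = 13425.
Checking the remaining points: n·D = 13425, n·E = 13425, n·F = 13425.
All equal 13425, so all 6 points lie in one plane.

Yes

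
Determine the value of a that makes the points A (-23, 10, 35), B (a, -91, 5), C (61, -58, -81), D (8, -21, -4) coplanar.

27

Coplanarity ⇔ det[AB; AC; AD] = 0.
Expanding, this is linear in a: (-944)a + (25488) = 0.
So a = 27.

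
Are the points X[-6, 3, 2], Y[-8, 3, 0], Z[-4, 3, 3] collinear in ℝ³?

No

XY = (-2, 0, -2), XZ = (2, 0, 1).
Comparing components 3 and 1: (-2)(2) − (-2)(1) = -2 ≠ 0, so XY and XZ are not parallel and the points are not collinear.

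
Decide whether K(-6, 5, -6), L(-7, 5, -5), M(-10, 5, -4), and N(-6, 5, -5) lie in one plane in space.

With K as base: KL = (-1, 0, 1), KM = (-4, 0, 2), KN = (0, 0, 1).
KM × KN = (0, 4, 0).
KL · (KM × KN) = 0.
The scalar triple product vanishes, so the four points are coplanar.

Yes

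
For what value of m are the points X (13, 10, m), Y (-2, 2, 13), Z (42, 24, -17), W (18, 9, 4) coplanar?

2

The points are coplanar iff XY · (XZ × XW) = 0.
Expanding, this is linear in m: (132)m + (-264) = 0.
So m = 2.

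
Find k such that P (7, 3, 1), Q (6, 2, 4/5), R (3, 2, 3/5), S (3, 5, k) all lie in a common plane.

1

Coplanarity ⇔ det[PQ; PR; PS] = 0.
Expanding, this is linear in k: (-3)k + (3) = 0.
So k = 1.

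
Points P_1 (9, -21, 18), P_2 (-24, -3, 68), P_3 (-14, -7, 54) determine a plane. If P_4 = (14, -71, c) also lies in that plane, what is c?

-27

The plane through P_1, P_2, P_3 has equation −52x + 38y − 48z = -2130.
Substituting P_4: (-48)c + (-3426) = -2130, so c = -27.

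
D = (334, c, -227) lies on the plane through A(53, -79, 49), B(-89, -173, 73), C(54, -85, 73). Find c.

170

Coplanarity requires AB · (AC × AD) = 0.
AB = (-142, -94, 24), AC = (1, -6, 24); the triple product is linear in c with coefficient 3432 and constant term -583440.
Setting it to zero: c = 170.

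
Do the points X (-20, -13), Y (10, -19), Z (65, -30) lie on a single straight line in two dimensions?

XY = (30, -6), XZ = (85, -17).
Checking proportionality: XZ = 17/6·XY, so the vectors are parallel and the points are collinear.

Yes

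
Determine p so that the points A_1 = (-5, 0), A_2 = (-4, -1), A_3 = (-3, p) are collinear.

Collinearity: (A_3 − A_1) must be parallel to (A_2 − A_1) = (1, -1).
Cross-multiplying the components: (p − 0)·(1) = (2)·(-1).
Solving gives p = -2.

-2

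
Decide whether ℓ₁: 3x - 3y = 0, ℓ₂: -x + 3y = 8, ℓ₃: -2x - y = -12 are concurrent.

Yes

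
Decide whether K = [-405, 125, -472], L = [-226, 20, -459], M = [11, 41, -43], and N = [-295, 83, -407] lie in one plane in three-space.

No

With K as base: KL = (179, -105, 13), KM = (416, -84, 429), KN = (110, -42, 65).
KM × KN = (12558, 20150, -8232).
KL · (KM × KN) = 25116.
Since 25116 ≠ 0, the four points are not coplanar.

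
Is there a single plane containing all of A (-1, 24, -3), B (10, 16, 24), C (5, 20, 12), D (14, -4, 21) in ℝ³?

Yes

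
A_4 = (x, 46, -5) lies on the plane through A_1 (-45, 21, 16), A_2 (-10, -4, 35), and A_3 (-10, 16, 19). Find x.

-10

Coplanarity requires A_1A_2 · (A_1A_3 × A_1A_4) = 0.
A_1A_2 = (35, -25, 19), A_1A_3 = (35, -5, 3); the triple product is linear in x with coefficient 20 and constant term 200.
Setting it to zero: x = -10.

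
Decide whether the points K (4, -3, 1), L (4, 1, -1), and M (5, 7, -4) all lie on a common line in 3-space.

No

KL = (0, 4, -2), KM = (1, 10, -5).
KL × KM = (0, -2, -4).
The cross product is nonzero, so the points do not lie on one line.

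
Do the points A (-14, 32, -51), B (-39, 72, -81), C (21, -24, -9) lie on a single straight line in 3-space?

Yes

AB = (-25, 40, -30), AC = (35, -56, 42).
AB × AC = (0, 0, 0).
The cross product vanishes, so the three points are collinear.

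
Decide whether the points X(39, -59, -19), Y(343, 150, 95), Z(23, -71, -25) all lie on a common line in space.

XY = (304, 209, 114), XZ = (-16, -12, -6).
Comparing components 2 and 3: (209)(-6) − (114)(-12) = 114 ≠ 0, so XY and XZ are not parallel and the points are not collinear.

No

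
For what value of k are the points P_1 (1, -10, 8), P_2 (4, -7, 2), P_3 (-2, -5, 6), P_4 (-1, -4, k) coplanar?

4

Normal to plane P_1P_2P_3: n = (24, 24, 24); plane equation n·P = -24.
Requiring n·P_4 = -24: (24)k + (-120) = -24.
So k = 4.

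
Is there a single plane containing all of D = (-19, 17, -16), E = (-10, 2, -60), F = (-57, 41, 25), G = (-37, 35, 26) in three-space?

No

The four points are coplanar iff the 3×3 determinant with rows DE, DF, DG is zero.
Rows: (9, -15, -44), (-38, 24, 41), (-18, 18, 42).
Expanding along the first row: (9)(270) − (-15)(-858) + (-44)(-252) = 648.
Nonzero ⇒ not coplanar.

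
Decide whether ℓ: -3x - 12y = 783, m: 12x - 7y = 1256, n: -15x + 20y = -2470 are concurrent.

Intersecting ℓ and m: solving the 2×2 system gives (x, y) = (3197/55, -4388/55).
Substitute into n: (-15)(3197/55) + (20)(-4388/55) = -27143/11.
But n requires -2470 ≠ -27143/11, so the three lines have no common point.

No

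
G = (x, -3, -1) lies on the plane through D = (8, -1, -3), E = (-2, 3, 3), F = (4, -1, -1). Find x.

Coplanarity requires DE · (DF × DG) = 0.
DE = (-10, 4, 6), DF = (-4, 0, 2); the triple product is linear in x with coefficient 8 and constant term -24.
Setting it to zero: x = 3.

3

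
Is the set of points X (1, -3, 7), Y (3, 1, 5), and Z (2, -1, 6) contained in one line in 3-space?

Yes

XY = (2, 4, -2), XZ = (1, 2, -1).
XY × XZ = (0, 0, 0).
The cross product vanishes, so the three points are collinear.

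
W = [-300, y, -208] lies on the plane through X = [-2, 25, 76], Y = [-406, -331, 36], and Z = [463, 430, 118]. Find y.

The plane through X, Y, Z has equation 1248x − 1632y + 1920z = 102624.
Substituting W: (-1632)y + (-773760) = 102624, so y = -537.

-537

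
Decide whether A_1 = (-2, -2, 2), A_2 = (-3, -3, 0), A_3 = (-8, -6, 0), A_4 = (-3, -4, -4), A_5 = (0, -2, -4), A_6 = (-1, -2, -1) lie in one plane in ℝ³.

No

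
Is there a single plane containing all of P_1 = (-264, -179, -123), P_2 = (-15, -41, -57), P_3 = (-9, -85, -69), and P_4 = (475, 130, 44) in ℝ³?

Yes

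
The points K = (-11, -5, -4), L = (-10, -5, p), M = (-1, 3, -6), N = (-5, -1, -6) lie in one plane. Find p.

Normal to plane KMN: n = (-8, 8, -8); plane equation n·P = 80.
Requiring n·L = 80: (-8)p + (40) = 80.
So p = -5.

-5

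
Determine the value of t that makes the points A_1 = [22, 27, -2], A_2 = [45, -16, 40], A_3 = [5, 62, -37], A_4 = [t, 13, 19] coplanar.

Normal to plane A_1A_2A_3: n = (35, 91, 74); plane equation n·P = 3079.
Requiring n·A_4 = 3079: (35)t + (2589) = 3079.
So t = 14.

14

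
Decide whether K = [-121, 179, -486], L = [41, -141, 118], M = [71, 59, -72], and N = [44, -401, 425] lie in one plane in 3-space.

The four points are coplanar iff the 3×3 determinant with rows KL, KM, KN is zero.
Rows: (162, -320, 604), (192, -120, 414), (165, -580, 911).
Expanding along the first row: (162)(130800) − (-320)(106602) + (604)(-91560) = 0.
Zero determinant ⇒ coplanar.

Yes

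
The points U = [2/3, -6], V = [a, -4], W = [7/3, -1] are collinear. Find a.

Collinearity: (V − U) must be parallel to (W − U) = (5/3, 5).
Cross-multiplying the components: (a − 2/3)·(5) = (2)·(5/3).
Solving gives a = 4/3.

4/3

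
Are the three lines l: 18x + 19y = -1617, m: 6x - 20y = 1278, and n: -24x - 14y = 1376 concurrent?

Intersecting l and m: solving the 2×2 system gives (x, y) = (-17, -69).
Substitute into n: (-24)(-17) + (-14)(-69) = 1374.
But n requires 1376 ≠ 1374, so the three lines have no common point.

No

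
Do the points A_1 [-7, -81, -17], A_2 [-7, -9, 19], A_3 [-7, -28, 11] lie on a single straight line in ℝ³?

A_1A_2 = (0, 72, 36), A_1A_3 = (0, 53, 28).
Comparing components 2 and 3: (72)(28) − (36)(53) = 108 ≠ 0, so A_1A_2 and A_1A_3 are not parallel and the points are not collinear.

No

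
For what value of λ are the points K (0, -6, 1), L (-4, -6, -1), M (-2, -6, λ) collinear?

0

Direction KL = (-4, 0, -2). From the x-coordinate of M, the parameter along the line is τ = (-2 − 0)/(-4) = 1/2.
Then λ = 1 + 1/2·(-2) = 0.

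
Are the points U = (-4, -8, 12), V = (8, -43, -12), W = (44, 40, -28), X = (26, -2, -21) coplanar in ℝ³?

No

The four points are coplanar iff the 3×3 determinant with rows UV, UW, UX is zero.
Rows: (12, -35, -24), (48, 48, -40), (30, 6, -33).
Expanding along the first row: (12)(-1344) − (-35)(-384) + (-24)(-1152) = -1920.
Nonzero ⇒ not coplanar.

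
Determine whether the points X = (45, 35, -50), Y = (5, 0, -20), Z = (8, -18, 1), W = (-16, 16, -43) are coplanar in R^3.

Yes

The four points are coplanar iff the 3×3 determinant with rows XY, XZ, XW is zero.
Rows: (-40, -35, 30), (-37, -53, 51), (-61, -19, 7).
Expanding along the first row: (-40)(598) − (-35)(2852) + (30)(-2530) = 0.
Zero determinant ⇒ coplanar.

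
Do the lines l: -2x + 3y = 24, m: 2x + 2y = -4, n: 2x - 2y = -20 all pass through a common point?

Intersecting l and m: solving the 2×2 system gives (x, y) = (-6, 4).
Substitute into n: (2)(-6) + (-2)(4) = -20.
This equals -20, so (-6, 4) lies on all three lines and they are concurrent.

Yes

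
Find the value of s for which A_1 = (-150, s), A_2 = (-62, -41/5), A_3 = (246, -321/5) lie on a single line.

The three points are collinear iff det[A_1A_2; A_1A_3] = 0.
This determinant is linear in s: (308)s + (-12012/5) = 0, so s = 39/5.

39/5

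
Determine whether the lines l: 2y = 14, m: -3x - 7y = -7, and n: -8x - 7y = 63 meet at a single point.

Intersecting l and m: solving the 2×2 system gives (x, y) = (-14, 7).
Substitute into n: (-8)(-14) + (-7)(7) = 63.
This equals 63, so (-14, 7) lies on all three lines and they are concurrent.

Yes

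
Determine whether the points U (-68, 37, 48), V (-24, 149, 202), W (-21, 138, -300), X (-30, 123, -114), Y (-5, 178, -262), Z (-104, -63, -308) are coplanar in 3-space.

The plane through U, V, W has normal n = UV × UW = (-54530, 22550, -820) and equation n·P = 4503030.
Checking the remaining points: n·X = 4503030, n·Y = 4501390, n·Z = 4503030.
Since n·Y = 4501390 ≠ 4503030, Y is off the plane and the points are not all coplanar.

No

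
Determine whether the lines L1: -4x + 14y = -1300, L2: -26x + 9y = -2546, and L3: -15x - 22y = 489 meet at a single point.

Yes

Lines aᵢx + bᵢy = cᵢ with pairwise distinct directions are concurrent exactly when det[aᵢ bᵢ cᵢ] = 0.
Here the determinant is 0.
It vanishes, so the lines are concurrent at (73, -72).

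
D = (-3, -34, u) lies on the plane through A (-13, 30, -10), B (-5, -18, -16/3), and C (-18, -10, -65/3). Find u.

Coplanarity requires AB · (AC × AD) = 0.
AB = (8, -48, 14/3), AC = (-5, -40, -35/3); the triple product is linear in u with coefficient -560 and constant term -7840/3.
Setting it to zero: u = -14/3.

-14/3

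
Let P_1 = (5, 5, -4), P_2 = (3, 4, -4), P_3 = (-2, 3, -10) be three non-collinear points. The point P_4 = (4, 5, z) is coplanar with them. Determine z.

Coplanarity requires P_1P_2 · (P_1P_3 × P_1P_4) = 0.
P_1P_2 = (-2, -1, 0), P_1P_3 = (-7, -2, -6); the triple product is linear in z with coefficient -3 and constant term -18.
Setting it to zero: z = -6.

-6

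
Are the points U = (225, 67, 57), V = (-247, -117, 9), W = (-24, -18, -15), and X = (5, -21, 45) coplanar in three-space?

A normal to the plane through U, V, W is n = UV × UW = (9168, -22032, -5696).
The plane has equation n·P = 261984. For X: n·X = 252192.
252192 ≠ 261984, so X is off the plane.

No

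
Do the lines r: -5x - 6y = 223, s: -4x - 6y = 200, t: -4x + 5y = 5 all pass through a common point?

No

Intersecting r and s: solving the 2×2 system gives (x, y) = (-23, -18).
Substitute into t: (-4)(-23) + (5)(-18) = 2.
But t requires 5 ≠ 2, so the three lines have no common point.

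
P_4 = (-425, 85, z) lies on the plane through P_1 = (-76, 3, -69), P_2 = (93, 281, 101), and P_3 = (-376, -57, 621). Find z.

1081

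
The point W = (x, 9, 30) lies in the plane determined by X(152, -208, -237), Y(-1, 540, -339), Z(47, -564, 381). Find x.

A normal to the plane is n = XY × XZ = (425952, 105264, 133008).
W lies in the plane iff n · XW = 0.
This gives (425952)x + (-6389280) = 0, so x = 15.

15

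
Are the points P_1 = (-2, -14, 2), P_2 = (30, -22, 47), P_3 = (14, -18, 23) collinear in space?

No

P_1P_2 = (32, -8, 45), P_1P_3 = (16, -4, 21).
Comparing components 2 and 3: (-8)(21) − (45)(-4) = 12 ≠ 0, so P_1P_2 and P_1P_3 are not parallel and the points are not collinear.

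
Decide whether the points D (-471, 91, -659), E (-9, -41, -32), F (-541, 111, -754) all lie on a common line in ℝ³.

DE = (462, -132, 627), DF = (-70, 20, -95).
DE × DF = (0, 0, 0).
The cross product vanishes, so the three points are collinear.

Yes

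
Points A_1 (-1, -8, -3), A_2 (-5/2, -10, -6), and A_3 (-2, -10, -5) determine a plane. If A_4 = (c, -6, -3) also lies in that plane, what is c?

A normal to the plane is n = A_1A_2 × A_1A_3 = (-2, 0, 1).
A_4 lies in the plane iff n · A_1A_4 = 0.
This gives (-2)c + (-2) = 0, so c = -1.

-1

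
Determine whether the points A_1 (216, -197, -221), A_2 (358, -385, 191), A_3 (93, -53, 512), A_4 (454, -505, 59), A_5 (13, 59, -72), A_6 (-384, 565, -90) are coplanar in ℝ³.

The plane through A_1, A_2, A_3 has normal n = A_1A_2 × A_1A_3 = (-197132, -154762, -2676) and equation n·P = -11501002.
Checking the remaining points: n·A_4 = -11501002, n·A_5 = -11501002, n·A_6 = -11501002.
All equal -11501002, so all 6 points lie in one plane.

Yes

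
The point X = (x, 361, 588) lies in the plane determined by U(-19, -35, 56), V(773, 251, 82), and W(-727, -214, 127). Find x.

-129

Coplanarity requires UV · (UW × UX) = 0.
UV = (792, 286, 26), UW = (-708, -179, 71); the triple product is linear in x with coefficient 24960 and constant term 3219840.
Setting it to zero: x = -129.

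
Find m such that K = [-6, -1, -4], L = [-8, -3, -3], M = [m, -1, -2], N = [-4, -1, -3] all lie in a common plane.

-2

Normal to plane KLN: n = (-2, 4, 4); plane equation n·P = -8.
Requiring n·M = -8: (-2)m + (-12) = -8.
So m = -2.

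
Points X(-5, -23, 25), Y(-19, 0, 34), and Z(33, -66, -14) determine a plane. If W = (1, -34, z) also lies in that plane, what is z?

A normal to the plane is n = XY × XZ = (-510, -204, -272).
W lies in the plane iff n · XW = 0.
This gives (-272)z + (5984) = 0, so z = 22.

22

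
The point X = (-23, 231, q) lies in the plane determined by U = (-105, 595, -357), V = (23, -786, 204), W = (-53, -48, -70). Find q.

Coplanarity requires UV · (UW × UX) = 0.
UV = (128, -1381, 561), UW = (52, -643, 287); the triple product is linear in q with coefficient -10492 and constant term -3913516.
Setting it to zero: q = -373.

-373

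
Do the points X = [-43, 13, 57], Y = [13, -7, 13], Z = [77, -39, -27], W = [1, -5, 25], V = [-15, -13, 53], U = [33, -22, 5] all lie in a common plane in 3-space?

The plane through X, Y, Z has normal n = XY × XZ = (-608, -576, -512) and equation n·P = -10528.
Checking the remaining points: n·W = -10528, n·V = -10528, n·U = -9952.
Since n·U = -9952 ≠ -10528, U is off the plane and the points are not all coplanar.

No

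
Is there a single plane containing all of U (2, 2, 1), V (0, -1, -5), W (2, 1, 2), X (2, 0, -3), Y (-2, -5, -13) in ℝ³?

No

The plane through U, V, W has normal n = UV × UW = (-9, 2, 2) and equation n·P = -12.
Checking the remaining points: n·X = -24, n·Y = -18.
Since n·X = -24 ≠ -12, X is off the plane and the points are not all coplanar.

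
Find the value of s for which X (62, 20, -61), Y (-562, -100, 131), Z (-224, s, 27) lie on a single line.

-35

Collinearity requires XY × XZ = 0; each component is linear in s.
The x-component gives (-192)s + (-6720) = 0, so s = -35.
The remaining components then also vanish.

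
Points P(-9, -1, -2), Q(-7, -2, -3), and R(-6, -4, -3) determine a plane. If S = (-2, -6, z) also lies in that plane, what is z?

Coplanarity requires PQ · (PR × PS) = 0.
PQ = (2, -1, -1), PR = (3, -3, -1); the triple product is linear in z with coefficient -3 and constant term -15.
Setting it to zero: z = -5.

-5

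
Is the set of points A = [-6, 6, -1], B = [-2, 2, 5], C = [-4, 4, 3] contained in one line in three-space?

No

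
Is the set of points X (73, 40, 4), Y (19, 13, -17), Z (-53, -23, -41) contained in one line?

No

XY = (-54, -27, -21), XZ = (-126, -63, -45).
XY × XZ = (-108, 216, 0).
The cross product is nonzero, so the points do not lie on one line.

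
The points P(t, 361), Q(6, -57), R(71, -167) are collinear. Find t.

Collinearity: (P − Q) must be parallel to (R − Q) = (65, -110).
Cross-multiplying the components: (t − 6)·(-110) = (418)·(65).
Solving gives t = -241.

-241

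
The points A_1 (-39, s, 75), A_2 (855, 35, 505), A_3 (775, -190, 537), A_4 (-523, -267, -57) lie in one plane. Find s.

Coplanarity ⇔ det[A_1A_2; A_1A_3; A_1A_4] = 0.
Expanding, this is linear in s: (89056)s + (-4363744) = 0.
So s = 49.

49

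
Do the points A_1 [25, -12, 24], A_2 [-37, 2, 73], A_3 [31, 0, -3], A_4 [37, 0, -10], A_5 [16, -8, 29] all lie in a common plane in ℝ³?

The plane through A_1, A_2, A_3 has normal n = A_1A_2 × A_1A_3 = (-966, -1380, -828) and equation n·P = -27462.
Checking the remaining points: n·A_4 = -27462, n·A_5 = -28428.
Since n·A_5 = -28428 ≠ -27462, A_5 is off the plane and the points are not all coplanar.

No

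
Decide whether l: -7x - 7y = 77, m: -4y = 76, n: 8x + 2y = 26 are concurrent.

Yes

Intersecting l and m: solving the 2×2 system gives (x, y) = (8, -19).
Substitute into n: (8)(8) + (2)(-19) = 26.
This equals 26, so (8, -19) lies on all three lines and they are concurrent.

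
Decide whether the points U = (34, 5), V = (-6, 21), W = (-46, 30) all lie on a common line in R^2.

No

UV = (-40, 16), UW = (-80, 25).
If collinear, UW would be a scalar multiple of UV. But (-40)·(25) ≠ (16)·(-80) (difference 280), so they are not parallel; the points are not collinear.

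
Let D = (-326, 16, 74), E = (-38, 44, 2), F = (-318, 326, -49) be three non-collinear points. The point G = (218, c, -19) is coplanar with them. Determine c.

Coplanarity requires DE · (DF × DG) = 0.
DE = (288, 28, -72), DF = (8, 310, -123); the triple product is linear in c with coefficient 34848 and constant term 1428768.
Setting it to zero: c = -41.

-41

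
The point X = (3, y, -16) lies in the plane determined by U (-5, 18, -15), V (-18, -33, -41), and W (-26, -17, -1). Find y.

35

Coplanarity requires UV · (UW × UX) = 0.
UV = (-13, -51, -26), UW = (-21, -35, 14); the triple product is linear in y with coefficient 728 and constant term -25480.
Setting it to zero: y = 35.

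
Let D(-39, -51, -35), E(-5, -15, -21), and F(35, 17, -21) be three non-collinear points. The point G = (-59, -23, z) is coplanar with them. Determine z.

The plane through D, E, F has equation −448x + 560y − 352z = 1232.
Substituting G: (-352)z + (13552) = 1232, so z = 35.

35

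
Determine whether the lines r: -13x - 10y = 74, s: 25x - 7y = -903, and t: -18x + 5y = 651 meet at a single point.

The three lines meet at one point iff the augmented coefficient matrix [aᵢ bᵢ cᵢ] has rank < 3, i.e. its determinant vanishes.
Here the determinant is 682.
Nonzero, so no common point exists.

No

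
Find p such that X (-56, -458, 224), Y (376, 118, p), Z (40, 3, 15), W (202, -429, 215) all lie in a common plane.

-32

Coplanarity ⇔ det[XY; XZ; XW] = 0.
Expanding, this is linear in p: (-116154)p + (-3716928) = 0.
So p = -32.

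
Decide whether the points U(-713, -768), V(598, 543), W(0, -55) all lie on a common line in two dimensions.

Yes

UV = (1311, 1311), UW = (713, 713).
Twice the signed area of △UVW is (1311)(713) − (1311)(713) = 0.
The triangle is degenerate (zero area), so the points are collinear.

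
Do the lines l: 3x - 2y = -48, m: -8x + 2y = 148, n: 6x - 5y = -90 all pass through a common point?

Intersecting l and m: solving the 2×2 system gives (x, y) = (-20, -6).
Substitute into n: (6)(-20) + (-5)(-6) = -90.
This equals -90, so (-20, -6) lies on all three lines and they are concurrent.

Yes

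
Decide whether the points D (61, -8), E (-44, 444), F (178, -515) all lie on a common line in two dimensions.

No

DE = (-105, 452), DF = (117, -507).
If collinear, DF would be a scalar multiple of DE. But (-105)·(-507) ≠ (452)·(117) (difference 351), so they are not parallel; the points are not collinear.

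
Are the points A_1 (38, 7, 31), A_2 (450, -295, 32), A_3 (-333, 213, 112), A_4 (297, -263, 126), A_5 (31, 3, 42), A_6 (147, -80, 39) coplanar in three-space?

No

The plane through A_1, A_2, A_3 has normal n = A_1A_2 × A_1A_3 = (-24668, -33743, -27170) and equation n·P = -2015855.
Checking the remaining points: n·A_4 = -1875407, n·A_5 = -2007077, n·A_6 = -1986386.
Since n·A_4 = -1875407 ≠ -2015855, A_4 is off the plane and the points are not all coplanar.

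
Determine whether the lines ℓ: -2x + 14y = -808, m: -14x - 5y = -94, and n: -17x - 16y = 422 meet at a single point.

The three lines meet at one point iff the augmented coefficient matrix [aᵢ bᵢ cᵢ] has rank < 3, i.e. its determinant vanishes.
Here the determinant is 0.
It vanishes, so the lines are concurrent at (26, -54).

Yes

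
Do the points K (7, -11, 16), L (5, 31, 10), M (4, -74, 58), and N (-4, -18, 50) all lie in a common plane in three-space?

No

With K as base: KL = (-2, 42, -6), KM = (-3, -63, 42), KN = (-11, -7, 34).
KM × KN = (-1848, -360, -672).
KL · (KM × KN) = -7392.
Since -7392 ≠ 0, the four points are not coplanar.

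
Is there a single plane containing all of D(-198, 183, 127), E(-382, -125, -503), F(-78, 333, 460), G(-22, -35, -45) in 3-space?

No

With D as base: DE = (-184, -308, -630), DF = (120, 150, 333), DG = (176, -218, -172).
DF × DG = (46794, 79248, -52560).
DE · (DF × DG) = 94320.
Since 94320 ≠ 0, the four points are not coplanar.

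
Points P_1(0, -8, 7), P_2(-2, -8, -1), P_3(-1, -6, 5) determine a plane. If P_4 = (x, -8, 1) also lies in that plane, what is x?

-3/2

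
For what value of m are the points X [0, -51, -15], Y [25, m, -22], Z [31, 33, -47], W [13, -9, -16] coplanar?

Coplanarity ⇔ det[XY; XZ; XW] = 0.
Expanding, this is linear in m: (-385)m + (10395) = 0.
So m = 27.

27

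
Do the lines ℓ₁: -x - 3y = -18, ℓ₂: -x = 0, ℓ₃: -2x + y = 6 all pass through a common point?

Yes

Intersecting ℓ₁ and ℓ₂: solving the 2×2 system gives (x, y) = (0, 6).
Substitute into ℓ₃: (-2)(0) + (1)(6) = 6.
This equals 6, so (0, 6) lies on all three lines and they are concurrent.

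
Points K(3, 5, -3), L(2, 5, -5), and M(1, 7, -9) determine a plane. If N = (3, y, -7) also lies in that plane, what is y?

9

A normal to the plane is n = KL × KM = (4, -2, -2).
N lies in the plane iff n · KN = 0.
This gives (-2)y + (18) = 0, so y = 9.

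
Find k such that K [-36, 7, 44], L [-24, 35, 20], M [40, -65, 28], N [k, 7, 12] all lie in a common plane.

8

Normal to plane KLM: n = (-2176, -1632, -2992); plane equation n·P = -64736.
Requiring n·N = -64736: (-2176)k + (-47328) = -64736.
So k = 8.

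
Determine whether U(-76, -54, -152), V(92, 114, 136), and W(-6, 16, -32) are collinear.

Yes

UV = (168, 168, 288), UW = (70, 70, 120).
Each component of UW is 5/12 times the corresponding component of UV, so UW = 5/12·UV and the points are collinear.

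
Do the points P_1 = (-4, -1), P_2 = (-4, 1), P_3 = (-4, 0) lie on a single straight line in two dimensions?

Yes

P_1P_2 = (0, 2), P_1P_3 = (0, 1).
det[P_1P_2; P_1P_3] = (0)(1) − (2)(0) = 0.
The determinant is zero, so the points are collinear.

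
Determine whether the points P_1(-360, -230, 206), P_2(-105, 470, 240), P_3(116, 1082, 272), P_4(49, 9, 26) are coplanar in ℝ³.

The four points are coplanar iff the 3×3 determinant with rows P_1P_2, P_1P_3, P_1P_4 is zero.
Rows: (255, 700, 34), (476, 1312, 66), (409, 239, -180).
Expanding along the first row: (255)(-251934) − (700)(-112674) + (34)(-422844) = 251934.
Nonzero ⇒ not coplanar.

No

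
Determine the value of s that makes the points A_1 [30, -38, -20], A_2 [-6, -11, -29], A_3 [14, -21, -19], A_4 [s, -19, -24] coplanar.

7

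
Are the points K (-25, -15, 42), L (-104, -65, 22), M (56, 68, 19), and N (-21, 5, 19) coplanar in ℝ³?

With K as base: KL = (-79, -50, -20), KM = (81, 83, -23), KN = (4, 20, -23).
KM × KN = (-1449, 1771, 1288).
KL · (KM × KN) = 161.
Since 161 ≠ 0, the four points are not coplanar.

No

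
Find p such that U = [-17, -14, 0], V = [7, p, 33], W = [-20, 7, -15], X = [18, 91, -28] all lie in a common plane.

-32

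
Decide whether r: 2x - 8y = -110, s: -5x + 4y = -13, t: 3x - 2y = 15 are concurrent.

Yes

Lines aᵢx + bᵢy = cᵢ with pairwise distinct directions are concurrent exactly when det[aᵢ bᵢ cᵢ] = 0.
Here the determinant is 0.
It vanishes, so the lines are concurrent at (17, 18).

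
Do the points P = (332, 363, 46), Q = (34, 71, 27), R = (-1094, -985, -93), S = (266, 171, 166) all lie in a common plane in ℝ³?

Yes

A normal to the plane through P, Q, R is n = PQ × PR = (14976, -14328, -14688).
The plane has equation n·X = -904680. For S: n·S = -904680.
Equal, so S lies in the plane and all four are coplanar.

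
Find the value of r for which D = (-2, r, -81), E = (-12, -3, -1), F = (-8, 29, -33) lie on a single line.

77

Collinearity requires DE × DF = 0; each component is linear in r.
The x-component gives (32)r + (-2464) = 0, so r = 77.
The remaining components then also vanish.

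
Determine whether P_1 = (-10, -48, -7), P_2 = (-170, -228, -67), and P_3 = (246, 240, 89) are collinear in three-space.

Yes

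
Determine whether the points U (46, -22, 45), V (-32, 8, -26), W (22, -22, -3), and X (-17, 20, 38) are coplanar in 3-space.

Yes

A normal to the plane through U, V, W is n = UV × UW = (-1440, -2040, 720).
The plane has equation n·P = 11040. For X: n·X = 11040.
Equal, so X lies in the plane and all four are coplanar.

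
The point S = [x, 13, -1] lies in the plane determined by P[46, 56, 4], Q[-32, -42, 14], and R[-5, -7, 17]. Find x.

Coplanarity requires PQ · (PR × PS) = 0.
PQ = (-78, -98, 10), PR = (-51, -63, 13); the triple product is linear in x with coefficient -644 and constant term 8372.
Setting it to zero: x = 13.

13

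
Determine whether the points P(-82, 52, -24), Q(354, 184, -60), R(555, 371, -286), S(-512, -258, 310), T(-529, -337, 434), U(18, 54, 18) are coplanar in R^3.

The plane through P, Q, R has normal n = PQ × PR = (-23100, 91300, 55000) and equation n·X = 5321800.
Checking the remaining points: n·S = 5321800, n·T = 5321800, n·U = 5504400.
Since n·U = 5504400 ≠ 5321800, U is off the plane and the points are not all coplanar.

No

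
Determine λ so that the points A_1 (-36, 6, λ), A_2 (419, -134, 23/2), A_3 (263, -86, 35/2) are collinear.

Direction A_2A_3 = (-156, 48, 6). From the x-coordinate of A_1, the parameter along the line is τ = (-36 − 419)/(-156) = 35/12.
Then λ = 23/2 + 35/12·(6) = 29.

29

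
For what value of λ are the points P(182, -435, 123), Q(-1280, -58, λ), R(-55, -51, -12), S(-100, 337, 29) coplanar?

-1131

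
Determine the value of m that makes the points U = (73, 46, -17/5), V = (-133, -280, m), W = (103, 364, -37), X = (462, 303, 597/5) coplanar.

-41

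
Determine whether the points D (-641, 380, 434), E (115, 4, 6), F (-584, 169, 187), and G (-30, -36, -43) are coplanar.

No

The four points are coplanar iff the 3×3 determinant with rows DE, DF, DG is zero.
Rows: (756, -376, -428), (57, -211, -247), (611, -416, -477).
Expanding along the first row: (756)(-2105) − (-376)(123728) + (-428)(105209) = -99104.
Nonzero ⇒ not coplanar.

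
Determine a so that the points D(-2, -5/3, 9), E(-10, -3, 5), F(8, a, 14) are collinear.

Direction DE = (-8, -4/3, -4). From the x-coordinate of F, the parameter along the line is τ = (8 − (-2))/(-8) = -5/4.
Then a = (-5/3) + (-5/4)·(-4/3) = 0.

0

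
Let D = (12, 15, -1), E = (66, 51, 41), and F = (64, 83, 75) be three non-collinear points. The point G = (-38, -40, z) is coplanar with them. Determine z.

-63

The plane through D, E, F has equation −120x − 1920y + 1800z = -32040.
Substituting G: (1800)z + (81360) = -32040, so z = -63.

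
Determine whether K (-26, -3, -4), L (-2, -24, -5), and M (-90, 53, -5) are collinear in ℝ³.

No

KL = (24, -21, -1), KM = (-64, 56, -1).
KL × KM = (77, 88, 0).
The cross product is nonzero, so the points do not lie on one line.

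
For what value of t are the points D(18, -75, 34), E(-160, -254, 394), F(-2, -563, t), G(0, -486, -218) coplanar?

Normal to plane DEG: n = (193068, -51336, 69936); plane equation n·P = 9703248.
Requiring n·F = 9703248: (69936)t + (28516032) = 9703248.
So t = -269.

-269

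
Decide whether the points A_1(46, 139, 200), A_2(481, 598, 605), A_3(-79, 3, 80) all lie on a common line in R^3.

A_1A_2 = (435, 459, 405), A_1A_3 = (-125, -136, -120).
A_1A_2 × A_1A_3 = (0, 1575, -1785).
The cross product is nonzero, so the points do not lie on one line.

No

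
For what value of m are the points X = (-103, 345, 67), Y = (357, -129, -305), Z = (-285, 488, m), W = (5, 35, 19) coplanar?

223

Normal to plane XYW: n = (-92568, -18096, -91408); plane equation n·P = -2832952.
Requiring n·Z = -2832952: (-91408)m + (17551032) = -2832952.
So m = 223.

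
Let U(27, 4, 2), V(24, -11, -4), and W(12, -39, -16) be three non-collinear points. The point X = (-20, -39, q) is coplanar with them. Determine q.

-20

The plane through U, V, W has equation 12x + 36y − 96z = 276.
Substituting X: (-96)q + (-1644) = 276, so q = -20.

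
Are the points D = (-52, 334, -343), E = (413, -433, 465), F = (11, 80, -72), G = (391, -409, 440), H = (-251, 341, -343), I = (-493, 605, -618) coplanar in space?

The plane through D, E, F has normal n = DE × DF = (-2625, -75111, -69789) and equation n·P = -1012947.
Checking the remaining points: n·G = -1013136, n·H = -1016349, n·I = -1018428.
Since n·G = -1013136 ≠ -1012947, G is off the plane and the points are not all coplanar.

No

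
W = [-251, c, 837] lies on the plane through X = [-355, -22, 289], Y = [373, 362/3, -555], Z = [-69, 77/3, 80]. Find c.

-142/3

The plane through X, Y, Z has equation (31240/3)x − 89232y − (18304/3)z = -10490744/3.
Substituting W: (-89232)c + (-23161688/3) = -10490744/3, so c = -142/3.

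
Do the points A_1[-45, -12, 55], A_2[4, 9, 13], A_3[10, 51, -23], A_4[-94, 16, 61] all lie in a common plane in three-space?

No

The four points are coplanar iff the 3×3 determinant with rows A_1A_2, A_1A_3, A_1A_4 is zero.
Rows: (49, 21, -42), (55, 63, -78), (-49, 28, 6).
Expanding along the first row: (49)(2562) − (21)(-3492) + (-42)(4627) = 4536.
Nonzero ⇒ not coplanar.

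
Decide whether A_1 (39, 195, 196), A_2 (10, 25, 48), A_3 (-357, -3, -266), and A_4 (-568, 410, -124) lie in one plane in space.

No

The four points are coplanar iff the 3×3 determinant with rows A_1A_2, A_1A_3, A_1A_4 is zero.
Rows: (-29, -170, -148), (-396, -198, -462), (-607, 215, -320).
Expanding along the first row: (-29)(162690) − (-170)(-153714) + (-148)(-205326) = -461142.
Nonzero ⇒ not coplanar.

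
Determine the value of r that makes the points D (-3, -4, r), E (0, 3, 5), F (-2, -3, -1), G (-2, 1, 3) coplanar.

-2

Coplanarity ⇔ det[DE; DF; DG] = 0.
Expanding, this is linear in r: (8)r + (16) = 0.
So r = -2.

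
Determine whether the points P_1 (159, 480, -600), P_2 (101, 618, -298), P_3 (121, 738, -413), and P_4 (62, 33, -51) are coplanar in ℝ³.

A normal to the plane through P_1, P_2, P_3 is n = P_1P_2 × P_1P_3 = (-52110, -630, -9720).
The plane has equation n·P = -2755890. For P_4: n·P_4 = -2755890.
Equal, so P_4 lies in the plane and all four are coplanar.

Yes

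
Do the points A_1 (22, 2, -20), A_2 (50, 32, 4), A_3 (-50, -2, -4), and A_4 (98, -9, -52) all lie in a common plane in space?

The four points are coplanar iff the 3×3 determinant with rows A_1A_2, A_1A_3, A_1A_4 is zero.
Rows: (28, 30, 24), (-72, -4, 16), (76, -11, -32).
Expanding along the first row: (28)(304) − (30)(1088) + (24)(1096) = 2176.
Nonzero ⇒ not coplanar.

No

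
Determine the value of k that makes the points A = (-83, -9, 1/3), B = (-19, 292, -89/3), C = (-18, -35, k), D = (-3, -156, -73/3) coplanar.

Normal to plane ABD: n = (-35504/3, -2464/3, -33488); plane equation n·P = 2935520/3.
Requiring n·C = 2935520/3: (-33488)k + (725312/3) = 2935520/3.
So k = -22.

-22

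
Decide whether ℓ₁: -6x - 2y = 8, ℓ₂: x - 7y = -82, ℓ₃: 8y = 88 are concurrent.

Yes

Intersecting ℓ₁ and ℓ₂: solving the 2×2 system gives (x, y) = (-5, 11).
Substitute into ℓ₃: (0)(-5) + (8)(11) = 88.
This equals 88, so (-5, 11) lies on all three lines and they are concurrent.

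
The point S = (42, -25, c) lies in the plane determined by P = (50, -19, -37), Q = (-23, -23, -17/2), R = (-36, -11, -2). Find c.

Coplanarity requires PQ · (PR × PS) = 0.
PQ = (-73, -4, 57/2), PR = (-86, 8, 35); the triple product is linear in c with coefficient -928 and constant term -32016.
Setting it to zero: c = -69/2.

-69/2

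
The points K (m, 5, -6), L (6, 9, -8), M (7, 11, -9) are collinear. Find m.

Collinearity requires KL × KM = 0; each component is linear in m.
The y-component gives (-1)m + (4) = 0, so m = 4.
The remaining components then also vanish.

4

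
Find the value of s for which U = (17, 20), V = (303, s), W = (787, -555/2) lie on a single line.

-181/2

Collinearity: (V − U) must be parallel to (W − U) = (770, -595/2).
Cross-multiplying the components: (s − 20)·(770) = (286)·(-595/2).
Solving gives s = -181/2.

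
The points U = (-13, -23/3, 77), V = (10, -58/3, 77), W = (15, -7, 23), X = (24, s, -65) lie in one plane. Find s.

38/3

The points are coplanar iff UV · (UW × UX) = 0.
Expanding, this is linear in s: (1242)s + (-15732) = 0.
So s = 38/3.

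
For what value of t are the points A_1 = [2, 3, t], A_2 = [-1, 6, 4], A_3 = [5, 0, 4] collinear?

Collinearity requires A_1A_2 × A_1A_3 = 0; each component is linear in t.
The x-component gives (-6)t + (24) = 0, so t = 4.
The remaining components then also vanish.

4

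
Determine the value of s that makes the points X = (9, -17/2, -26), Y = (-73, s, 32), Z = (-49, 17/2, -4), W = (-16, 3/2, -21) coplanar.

-1/2

Coplanarity ⇔ det[XY; XZ; XW] = 0.
Expanding, this is linear in s: (-260)s + (-130) = 0.
So s = -1/2.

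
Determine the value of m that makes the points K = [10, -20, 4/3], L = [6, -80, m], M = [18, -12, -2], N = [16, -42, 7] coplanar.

58/3

Coplanarity ⇔ det[KL; KM; KN] = 0.
Expanding, this is linear in m: (-224)m + (12992/3) = 0.
So m = 58/3.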